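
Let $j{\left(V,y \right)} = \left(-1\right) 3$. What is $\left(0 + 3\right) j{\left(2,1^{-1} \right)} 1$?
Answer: $-9$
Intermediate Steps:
$j{\left(V,y \right)} = -3$
$\left(0 + 3\right) j{\left(2,1^{-1} \right)} 1 = \left(0 + 3\right) \left(-3\right) 1 = 3 \left(-3\right) 1 = \left(-9\right) 1 = -9$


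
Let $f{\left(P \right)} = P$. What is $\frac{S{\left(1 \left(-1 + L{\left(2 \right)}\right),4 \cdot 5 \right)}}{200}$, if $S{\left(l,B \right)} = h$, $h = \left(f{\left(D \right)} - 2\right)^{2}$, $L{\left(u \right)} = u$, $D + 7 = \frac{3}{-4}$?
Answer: $\frac{1521}{3200} \approx 0.47531$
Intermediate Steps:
$D = - \frac{31}{4}$ ($D = -7 + \frac{3}{-4} = -7 + 3 \left(- \frac{1}{4}\right) = -7 - \frac{3}{4} = - \frac{31}{4} \approx -7.75$)
$h = \frac{1521}{16}$ ($h = \left(- \frac{31}{4} - 2\right)^{2} = \left(- \frac{39}{4}\right)^{2} = \frac{1521}{16} \approx 95.063$)
$S{\left(l,B \right)} = \frac{1521}{16}$
$\frac{S{\left(1 \left(-1 + L{\left(2 \right)}\right),4 \cdot 5 \right)}}{200} = \frac{1521}{16 \cdot 200} = \frac{1521}{16} \cdot \frac{1}{200} = \frac{1521}{3200}$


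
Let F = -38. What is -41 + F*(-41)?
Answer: 1517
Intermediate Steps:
-41 + F*(-41) = -41 - 38*(-41) = -41 + 1558 = 1517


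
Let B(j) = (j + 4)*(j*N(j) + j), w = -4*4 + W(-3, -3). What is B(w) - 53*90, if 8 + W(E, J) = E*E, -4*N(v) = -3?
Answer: -17925/4 ≈ -4481.3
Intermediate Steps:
N(v) = ¾ (N(v) = -¼*(-3) = ¾)
W(E, J) = -8 + E² (W(E, J) = -8 + E*E = -8 + E²)
w = -15 (w = -4*4 + (-8 + (-3)²) = -16 + (-8 + 9) = -16 + 1 = -15)
B(j) = 7*j*(4 + j)/4 (B(j) = (j + 4)*(j*(¾) + j) = (4 + j)*(3*j/4 + j) = (4 + j)*(7*j/4) = 7*j*(4 + j)/4)
B(w) - 53*90 = (7/4)*(-15)*(4 - 15) - 53*90 = (7/4)*(-15)*(-11) - 4770 = 1155/4 - 4770 = -17925/4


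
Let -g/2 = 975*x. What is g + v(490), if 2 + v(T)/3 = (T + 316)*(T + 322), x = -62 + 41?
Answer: 2004360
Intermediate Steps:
x = -21
v(T) = -6 + 3*(316 + T)*(322 + T) (v(T) = -6 + 3*((T + 316)*(T + 322)) = -6 + 3*((316 + T)*(322 + T)) = -6 + 3*(316 + T)*(322 + T))
g = 40950 (g = -1950*(-21) = -2*(-20475) = 40950)
g + v(490) = 40950 + (305250 + 3*490² + 1914*490) = 40950 + (305250 + 3*240100 + 937860) = 40950 + (305250 + 720300 + 937860) = 40950 + 1963410 = 2004360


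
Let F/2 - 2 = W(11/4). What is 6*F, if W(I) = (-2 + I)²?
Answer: 123/4 ≈ 30.750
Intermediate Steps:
F = 41/8 (F = 4 + 2*(-2 + 11/4)² = 4 + 2*(¾)² = 4 + 2*(9/16) = 4 + 9/8 = 41/8 ≈ 5.1250)
6*F = 6*(41/8) = 123/4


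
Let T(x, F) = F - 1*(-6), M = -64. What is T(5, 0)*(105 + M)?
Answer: 246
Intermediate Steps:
T(x, F) = 6 + F (T(x, F) = F + 6 = 6 + F)
T(5, 0)*(105 + M) = (6 + 0)*(105 - 64) = 6*41 = 246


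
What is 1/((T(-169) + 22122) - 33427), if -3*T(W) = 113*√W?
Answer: -101745/1152385186 + 4407*I/1152385186 ≈ -8.8291e-5 + 3.8242e-6*I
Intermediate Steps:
T(W) = -113*√W/3
1/((T(-169) + 22122) - 33427) = 1/((-1469*I/3 + 22122) - 33427) = 1/((22122 - 1469*I/3) - 33427) = 1/(-11305 - 1469*I/3) = 9*(-11305 + 1469*I/3)/1152385186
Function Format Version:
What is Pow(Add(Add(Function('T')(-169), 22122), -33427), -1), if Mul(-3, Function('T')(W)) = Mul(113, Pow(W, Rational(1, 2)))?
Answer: Add(Rational(-101745, 1152385186), Mul(Rational(4407, 1152385186), I)) ≈ Add(-8.8291e-5, Mul(3.8242e-6, I))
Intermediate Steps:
Function('T')(W) = Mul(Rational(-113, 3), Pow(W, Rational(1, 2))) (Function('T')(W) = Mul(Rational(-1, 3), Mul(113, Pow(W, Rational(1, 2)))) = Mul(Rational(-113, 3), Pow(W, Rational(1, 2))))
Pow(Add(Add(Function('T')(-169), 22122), -33427), -1) = Pow(Add(Add(Mul(Rational(-113, 3), Pow(-169, Rational(1, 2))), 22122), -33427), -1) = Pow(Add(Add(Mul(Rational(-113, 3), Mul(13, I)), 22122), -33427), -1) = Pow(Add(Add(Mul(Rational(-1469, 3), I), 22122), -33427), -1) = Pow(Add(Add(22122, Mul(Rational(-1469, 3), I)), -33427), -1) = Pow(Add(-11305, Mul(Rational(-1469, 3), I)), -1) = Mul(Rational(9, 1152385186), Add(-11305, Mul(Rational(1469, 3), I)))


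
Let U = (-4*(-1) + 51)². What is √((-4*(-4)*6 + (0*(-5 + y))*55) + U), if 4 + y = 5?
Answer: √3121 ≈ 55.866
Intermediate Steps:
y = 1 (y = -4 + 5 = 1)
U = 3025 (U = (4 + 51)² = 55² = 3025)
√((-4*(-4)*6 + (0*(-5 + y))*55) + U) = √((-4*(-4)*6 + (0*(-5 + 1))*55) + 3025) = √((16*6 + (0*(-4))*55) + 3025) = √((96 + 0*55) + 3025) = √((96 + 0) + 3025) = √(96 + 3025) = √3121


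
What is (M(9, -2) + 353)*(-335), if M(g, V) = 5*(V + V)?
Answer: -111555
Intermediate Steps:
M(g, V) = 10*V (M(g, V) = 5*(2*V) = 10*V)
(M(9, -2) + 353)*(-335) = (10*(-2) + 353)*(-335) = (-20 + 353)*(-335) = 333*(-335) = -111555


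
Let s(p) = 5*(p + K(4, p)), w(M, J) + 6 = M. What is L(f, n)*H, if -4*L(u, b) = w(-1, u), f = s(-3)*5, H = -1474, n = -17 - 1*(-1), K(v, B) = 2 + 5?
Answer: -5159/2 ≈ -2579.5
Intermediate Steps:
K(v, B) = 7
w(M, J) = -6 + M
n = -16 (n = -17 + 1 = -16)
s(p) = 35 + 5*p (s(p) = 5*(p + 7) = 5*(7 + p) = 35 + 5*p)
f = 100 (f = (35 + 5*(-3))*5 = (35 - 15)*5 = 20*5 = 100)
L(u, b) = 7/4 (L(u, b) = -(-6 - 1)/4 = -¼*(-7) = 7/4)
L(f, n)*H = (7/4)*(-1474) = -5159/2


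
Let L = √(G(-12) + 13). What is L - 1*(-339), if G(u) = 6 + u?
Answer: 339 + √7 ≈ 341.65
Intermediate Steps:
L = √7 (L = √((6 - 12) + 13) = √(-6 + 13) = √7 ≈ 2.6458)
L - 1*(-339) = √7 - 1*(-339) = √7 + 339 = 339 + √7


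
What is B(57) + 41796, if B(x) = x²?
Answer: 45045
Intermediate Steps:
B(57) + 41796 = 57² + 41796 = 3249 + 41796 = 45045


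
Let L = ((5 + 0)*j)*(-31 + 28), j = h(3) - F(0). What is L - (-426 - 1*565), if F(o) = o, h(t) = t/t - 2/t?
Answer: 986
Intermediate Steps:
h(t) = 1 - 2/t
j = ⅓ (j = (-2 + 3)/3 - 1*0 = (⅓)*1 + 0 = ⅓ + 0 = ⅓ ≈ 0.33333)
L = -5 (L = ((5 + 0)*(⅓))*(-31 + 28) = (5*(⅓))*(-3) = (5/3)*(-3) = -5)
L - (-426 - 1*565) = -5 - (-426 - 1*565) = -5 - (-426 - 565) = -5 - 1*(-991) = -5 + 991 = 986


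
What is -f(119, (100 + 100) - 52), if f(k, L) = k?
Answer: -119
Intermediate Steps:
-f(119, (100 + 100) - 52) = -1*119 = -119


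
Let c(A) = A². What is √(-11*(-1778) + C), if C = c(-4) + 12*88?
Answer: √20630 ≈ 143.63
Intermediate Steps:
C = 1072 (C = (-4)² + 12*88 = 16 + 1056 = 1072)
√(-11*(-1778) + C) = √(-11*(-1778) + 1072) = √(19558 + 1072) = √20630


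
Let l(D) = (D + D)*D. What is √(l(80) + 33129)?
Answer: √45929 ≈ 214.31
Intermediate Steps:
l(D) = 2*D² (l(D) = (2*D)*D = 2*D²)
√(l(80) + 33129) = √(2*80² + 33129) = √(2*6400 + 33129) = √(12800 + 33129) = √45929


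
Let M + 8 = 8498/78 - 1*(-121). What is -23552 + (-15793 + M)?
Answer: -1525799/39 ≈ -39123.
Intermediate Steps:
M = 8656/39 (M = -8 + (8498/78 - 1*(-121)) = -8 + (8498*(1/78) + 121) = -8 + (4249/39 + 121) = -8 + 8968/39 = 8656/39 ≈ 221.95)
-23552 + (-15793 + M) = -23552 + (-15793 + 8656/39) = -23552 - 607271/39 = -1525799/39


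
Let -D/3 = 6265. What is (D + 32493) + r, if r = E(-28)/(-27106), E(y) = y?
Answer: 185649008/13553 ≈ 13698.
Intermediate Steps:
D = -18795 (D = -3*6265 = -18795)
r = 14/13553 (r = -28/(-27106) = -28*(-1/27106) = 14/13553 ≈ 0.0010330)
(D + 32493) + r = (-18795 + 32493) + 14/13553 = 13698 + 14/13553 = 185649008/13553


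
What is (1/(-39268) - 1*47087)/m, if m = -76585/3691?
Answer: 6824704462047/3007339780 ≈ 2269.3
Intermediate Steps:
m = -76585/3691 (m = -76585*1/3691 = -76585/3691 ≈ -20.749)
(1/(-39268) - 1*47087)/m = (1/(-39268) - 1*47087)/(-76585/3691) = (-1/39268 - 47087)*(-3691/76585) = -1849012317/39268*(-3691/76585) = 6824704462047/3007339780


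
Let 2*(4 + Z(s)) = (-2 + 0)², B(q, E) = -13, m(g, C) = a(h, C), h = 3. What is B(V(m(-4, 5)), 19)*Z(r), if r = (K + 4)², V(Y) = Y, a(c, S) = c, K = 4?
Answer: 26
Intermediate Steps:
m(g, C) = 3
r = 64 (r = (4 + 4)² = 8² = 64)
Z(s) = -2 (Z(s) = -4 + (-2 + 0)²/2 = -4 + (½)*(-2)² = -4 + (½)*4 = -4 + 2 = -2)
B(V(m(-4, 5)), 19)*Z(r) = -13*(-2) = 26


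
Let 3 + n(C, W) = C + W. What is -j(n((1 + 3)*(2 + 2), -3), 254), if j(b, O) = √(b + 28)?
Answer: -√38 ≈ -6.1644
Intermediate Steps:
n(C, W) = -3 + C + W (n(C, W) = -3 + (C + W) = -3 + C + W)
j(b, O) = √(28 + b)
-j(n((1 + 3)*(2 + 2), -3), 254) = -√(28 + (-3 + (1 + 3)*(2 + 2) - 3)) = -√(28 + (-3 + 4*4 - 3)) = -√(28 + (-3 + 16 - 3)) = -√(28 + 10) = -√38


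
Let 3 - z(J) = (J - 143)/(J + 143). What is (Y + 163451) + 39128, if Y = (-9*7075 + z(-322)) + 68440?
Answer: 37114648/179 ≈ 2.0734e+5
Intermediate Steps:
z(J) = 3 - (-143 + J)/(143 + J) (z(J) = 3 - (J - 143)/(J + 143) = 3 - (-143 + J)/(143 + J))
Y = 853007/179 (Y = (-9*7075 + 2*(286 - 322)/(143 - 322)) + 68440 = (-63675 + 2*(-36)/(-179)) + 68440 = (-63675 + 2*(-1/179)*(-36)) + 68440 = (-63675 + 72/179) + 68440 = -11397753/179 + 68440 = 853007/179 ≈ 4765.4)
(Y + 163451) + 39128 = (853007/179 + 163451) + 39128 = 30110736/179 + 39128 = 37114648/179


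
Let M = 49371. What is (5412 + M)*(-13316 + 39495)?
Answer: 1434164157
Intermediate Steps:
(5412 + M)*(-13316 + 39495) = (5412 + 49371)*(-13316 + 39495) = 54783*26179 = 1434164157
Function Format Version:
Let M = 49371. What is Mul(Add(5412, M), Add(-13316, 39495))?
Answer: 1434164157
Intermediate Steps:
Mul(Add(5412, M), Add(-13316, 39495)) = Mul(Add(5412, 49371), Add(-13316, 39495)) = Mul(54783, 26179) = 1434164157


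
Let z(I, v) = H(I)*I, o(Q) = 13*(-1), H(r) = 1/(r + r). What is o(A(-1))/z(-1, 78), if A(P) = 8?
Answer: -26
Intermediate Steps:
H(r) = 1/(2*r)
o(Q) = -13
z(I, v) = ½ (z(I, v) = (1/(2*I))*I = ½)
o(A(-1))/z(-1, 78) = -13/½ = -13*2 = -26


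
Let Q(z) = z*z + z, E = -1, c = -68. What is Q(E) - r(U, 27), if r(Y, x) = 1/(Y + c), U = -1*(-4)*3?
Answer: 1/56 ≈ 0.017857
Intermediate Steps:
U = 12 (U = 4*3 = 12)
r(Y, x) = 1/(-68 + Y) (r(Y, x) = 1/(Y - 68) = 1/(-68 + Y))
Q(z) = z + z² (Q(z) = z² + z = z + z²)
Q(E) - r(U, 27) = -(1 - 1) - 1/(-68 + 12) = -1*0 - 1/(-56) = 0 - 1*(-1/56) = 0 + 1/56 = 1/56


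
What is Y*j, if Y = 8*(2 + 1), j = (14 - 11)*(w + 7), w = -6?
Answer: 72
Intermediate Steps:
j = 3 (j = (14 - 11)*(-6 + 7) = 3*1 = 3)
Y = 24 (Y = 8*3 = 24)
Y*j = 24*3 = 72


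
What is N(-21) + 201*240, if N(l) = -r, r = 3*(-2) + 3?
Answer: 48243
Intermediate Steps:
r = -3 (r = -6 + 3 = -3)
N(l) = 3 (N(l) = -1*(-3) = 3)
N(-21) + 201*240 = 3 + 201*240 = 3 + 48240 = 48243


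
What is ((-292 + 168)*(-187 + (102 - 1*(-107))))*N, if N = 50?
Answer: -136400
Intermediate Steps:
((-292 + 168)*(-187 + (102 - 1*(-107))))*N = ((-292 + 168)*(-187 + (102 - 1*(-107))))*50 = -124*(-187 + (102 + 107))*50 = -124*(-187 + 209)*50 = -124*22*50 = -2728*50 = -136400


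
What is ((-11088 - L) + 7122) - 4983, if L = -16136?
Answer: 7187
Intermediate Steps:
((-11088 - L) + 7122) - 4983 = ((-11088 - 1*(-16136)) + 7122) - 4983 = ((-11088 + 16136) + 7122) - 4983 = (5048 + 7122) - 4983 = 12170 - 4983 = 7187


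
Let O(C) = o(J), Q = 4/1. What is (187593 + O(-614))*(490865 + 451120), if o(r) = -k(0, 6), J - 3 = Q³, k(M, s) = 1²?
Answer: 176708850120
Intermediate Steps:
Q = 4 (Q = 4*1 = 4)
k(M, s) = 1
J = 67 (J = 3 + 4³ = 3 + 64 = 67)
o(r) = -1 (o(r) = -1*1 = -1)
O(C) = -1
(187593 + O(-614))*(490865 + 451120) = (187593 - 1)*(490865 + 451120) = 187592*941985 = 176708850120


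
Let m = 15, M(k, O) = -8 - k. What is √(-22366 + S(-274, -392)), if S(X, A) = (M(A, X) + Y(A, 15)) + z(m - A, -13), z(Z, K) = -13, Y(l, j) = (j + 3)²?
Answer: I*√21671 ≈ 147.21*I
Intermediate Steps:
Y(l, j) = (3 + j)²
S(X, A) = 303 - A (S(X, A) = ((-8 - A) + (3 + 15)²) - 13 = ((-8 - A) + 18²) - 13 = ((-8 - A) + 324) - 13 = (316 - A) - 13 = 303 - A)
√(-22366 + S(-274, -392)) = √(-22366 + (303 - 1*(-392))) = √(-22366 + (303 + 392)) = √(-22366 + 695) = √(-21671) = I*√21671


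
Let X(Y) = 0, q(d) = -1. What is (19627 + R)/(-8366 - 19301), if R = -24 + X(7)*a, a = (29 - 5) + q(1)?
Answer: -19603/27667 ≈ -0.70853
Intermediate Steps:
a = 23 (a = (29 - 5) - 1 = 24 - 1 = 23)
R = -24 (R = -24 + 0*23 = -24 + 0 = -24)
(19627 + R)/(-8366 - 19301) = (19627 - 24)/(-8366 - 19301) = 19603/(-27667) = 19603*(-1/27667) = -19603/27667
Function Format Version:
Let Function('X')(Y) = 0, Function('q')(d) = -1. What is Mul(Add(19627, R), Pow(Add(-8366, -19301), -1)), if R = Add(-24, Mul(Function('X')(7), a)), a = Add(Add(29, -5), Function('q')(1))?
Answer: Rational(-19603, 27667) ≈ -0.70853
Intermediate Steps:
a = 23 (a = Add(Add(29, -5), -1) = Add(24, -1) = 23)
R = -24 (R = Add(-24, Mul(0, 23)) = Add(-24, 0) = -24)
Mul(Add(19627, R), Pow(Add(-8366, -19301), -1)) = Mul(Add(19627, -24), Pow(Add(-8366, -19301), -1)) = Mul(19603, Pow(-27667, -1)) = Mul(19603, Rational(-1, 27667)) = Rational(-19603, 27667)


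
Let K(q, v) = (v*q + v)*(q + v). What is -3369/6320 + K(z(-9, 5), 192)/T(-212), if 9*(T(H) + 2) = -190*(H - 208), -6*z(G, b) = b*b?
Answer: -1127438873/84037040 ≈ -13.416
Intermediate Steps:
z(G, b) = -b²/6 (z(G, b) = -b*b/6 = -b²/6)
T(H) = 39502/9 - 190*H/9 (T(H) = -2 + (-190*(H - 208))/9 = -2 + (-190*(-208 + H))/9 = -2 + (39520 - 190*H)/9 = -2 + (39520/9 - 190*H/9) = 39502/9 - 190*H/9)
K(q, v) = (q + v)*(v + q*v) (K(q, v) = (q*v + v)*(q + v) = (v + q*v)*(q + v) = (q + v)*(v + q*v))
-3369/6320 + K(z(-9, 5), 192)/T(-212) = -3369/6320 + (192*(-⅙*5² + 192 + (-⅙*5²)² - ⅙*5²*192))/(39502/9 - 190/9*(-212)) = -3369*1/6320 + (192*(-⅙*25 + 192 + (-⅙*25)² - ⅙*25*192))/(39502/9 + 40280/9) = -3369/6320 + (192*(-25/6 + 192 + (-25/6)² - 25/6*192))/(26594/3) = -3369/6320 + (192*(-25/6 + 192 + 625/36 - 800))*(3/26594) = -3369/6320 + (192*(-21413/36))*(3/26594) = -3369/6320 - 342608/3*3/26594 = -3369/6320 - 171304/13297 = -1127438873/84037040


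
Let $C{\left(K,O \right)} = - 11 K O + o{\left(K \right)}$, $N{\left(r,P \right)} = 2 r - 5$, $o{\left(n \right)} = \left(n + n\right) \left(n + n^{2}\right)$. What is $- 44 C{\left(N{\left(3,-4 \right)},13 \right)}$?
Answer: $6116$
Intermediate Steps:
$o{\left(n \right)} = 2 n \left(n + n^{2}\right)$
$N{\left(r,P \right)} = -5 + 2 r$
$C{\left(K,O \right)} = - 11 K O + 2 K^{2} \left(1 + K\right)$
$- 44 C{\left(N{\left(3,-4 \right)},13 \right)} = - 44 \left(-5 + 2 \cdot 3\right) \left(\left(-11\right) 13 + 2 \left(-5 + 2 \cdot 3\right) \left(1 + \left(-5 + 2 \cdot 3\right)\right)\right) = - 44 \left(-5 + 6\right) \left(-143 + 2 \left(-5 + 6\right) \left(1 + \left(-5 + 6\right)\right)\right) = - 44 \cdot 1 \left(-143 + 2 \cdot 1 \left(1 + 1\right)\right) = - 44 \cdot 1 \left(-143 + 2 \cdot 1 \cdot 2\right) = - 44 \cdot 1 \left(-143 + 4\right) = - 44 \cdot 1 \left(-139\right) = \left(-44\right) \left(-139\right) = 6116$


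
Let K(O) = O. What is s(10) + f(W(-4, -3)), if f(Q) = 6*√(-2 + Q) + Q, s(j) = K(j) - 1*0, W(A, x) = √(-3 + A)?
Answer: 10 + 6*√(-2 + I*√7) + I*√7 ≈ 14.868 + 12.428*I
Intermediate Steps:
s(j) = j (s(j) = j - 1*0 = j + 0 = j)
f(Q) = Q + 6*√(-2 + Q)
s(10) + f(W(-4, -3)) = 10 + (√(-3 - 4) + 6*√(-2 + √(-3 - 4))) = 10 + (√(-7) + 6*√(-2 + √(-7))) = 10 + (I*√7 + 6*√(-2 + I*√7)) = 10 + (6*√(-2 + I*√7) + I*√7) = 10 + 6*√(-2 + I*√7) + I*√7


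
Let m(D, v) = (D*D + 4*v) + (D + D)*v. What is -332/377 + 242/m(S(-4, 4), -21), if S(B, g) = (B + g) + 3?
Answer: -157966/75777 ≈ -2.0846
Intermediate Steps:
S(B, g) = 3 + B + g
m(D, v) = D² + 4*v + 2*D*v (m(D, v) = (D² + 4*v) + (2*D)*v = (D² + 4*v) + 2*D*v = D² + 4*v + 2*D*v)
-332/377 + 242/m(S(-4, 4), -21) = -332/377 + 242/((3 - 4 + 4)² + 4*(-21) + 2*(3 - 4 + 4)*(-21)) = -332*1/377 + 242/(3² - 84 + 2*3*(-21)) = -332/377 + 242/(9 - 84 - 126) = -332/377 + 242/(-201) = -332/377 + 242*(-1/201) = -332/377 - 242/201 = -157966/75777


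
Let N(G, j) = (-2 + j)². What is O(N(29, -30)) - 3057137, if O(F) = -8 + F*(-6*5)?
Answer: -3087865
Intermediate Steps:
O(F) = -8 - 30*F (O(F) = -8 + F*(-30) = -8 - 30*F)
O(N(29, -30)) - 3057137 = (-8 - 30*(-2 - 30)²) - 3057137 = (-8 - 30*(-32)²) - 3057137 = (-8 - 30*1024) - 3057137 = (-8 - 30720) - 3057137 = -30728 - 3057137 = -3087865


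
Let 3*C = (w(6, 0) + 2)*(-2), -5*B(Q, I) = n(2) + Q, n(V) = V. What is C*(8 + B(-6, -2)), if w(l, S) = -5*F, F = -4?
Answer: -1936/15 ≈ -129.07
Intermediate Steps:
w(l, S) = 20 (w(l, S) = -5*(-4) = 20)
B(Q, I) = -2/5 - Q/5 (B(Q, I) = -(2 + Q)/5 = -2/5 - Q/5)
C = -44/3 (C = ((20 + 2)*(-2))/3 = (22*(-2))/3 = (1/3)*(-44) = -44/3 ≈ -14.667)
C*(8 + B(-6, -2)) = -44*(8 + (-2/5 - 1/5*(-6)))/3 = -44*(8 + (-2/5 + 6/5))/3 = -44*(8 + 4/5)/3 = -44/3*44/5 = -1936/15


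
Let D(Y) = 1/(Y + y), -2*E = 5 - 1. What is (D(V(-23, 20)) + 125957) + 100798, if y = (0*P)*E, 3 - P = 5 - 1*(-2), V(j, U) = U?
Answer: 4535101/20 ≈ 2.2676e+5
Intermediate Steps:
E = -2 (E = -(5 - 1)/2 = -½*4 = -2)
P = -4 (P = 3 - (5 - 1*(-2)) = 3 - (5 + 2) = 3 - 1*7 = 3 - 7 = -4)
y = 0 (y = (0*(-4))*(-2) = 0*(-2) = 0)
D(Y) = 1/Y (D(Y) = 1/(Y + 0) = 1/Y)
(D(V(-23, 20)) + 125957) + 100798 = (1/20 + 125957) + 100798 = 2519141/20 + 100798 = 4535101/20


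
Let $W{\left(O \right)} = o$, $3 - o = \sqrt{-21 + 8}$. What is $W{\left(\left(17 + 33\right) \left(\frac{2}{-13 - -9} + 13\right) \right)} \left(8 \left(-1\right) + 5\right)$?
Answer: $-9 + 3 i \sqrt{13} \approx -9.0 + 10.817 i$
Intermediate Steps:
$o = 3 - i \sqrt{13}$ ($o = 3 - \sqrt{-21 + 8} = 3 - \sqrt{-13} = 3 - i \sqrt{13} \approx 3.0 - 3.6056 i$)
$W{\left(O \right)} = 3 - i \sqrt{13}$
$W{\left(\left(17 + 33\right) \left(\frac{2}{-13 - -9} + 13\right) \right)} \left(8 \left(-1\right) + 5\right) = \left(3 - i \sqrt{13}\right) \left(8 \left(-1\right) + 5\right) = \left(3 - i \sqrt{13}\right) \left(-8 + 5\right) = \left(3 - i \sqrt{13}\right) \left(-3\right) = -9 + 3 i \sqrt{13}$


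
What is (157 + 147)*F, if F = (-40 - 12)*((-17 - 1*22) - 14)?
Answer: 837824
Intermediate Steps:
F = 2756 (F = -52*((-17 - 22) - 14) = -52*(-39 - 14) = -52*(-53) = 2756)
(157 + 147)*F = (157 + 147)*2756 = 304*2756 = 837824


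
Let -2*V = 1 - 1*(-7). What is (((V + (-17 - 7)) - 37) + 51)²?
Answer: 196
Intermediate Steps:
V = -4 (V = -(1 - 1*(-7))/2 = -(1 + 7)/2 = -½*8 = -4)
(((V + (-17 - 7)) - 37) + 51)² = (((-4 + (-17 - 7)) - 37) + 51)² = (((-4 - 24) - 37) + 51)² = ((-28 - 37) + 51)² = (-65 + 51)² = (-14)² = 196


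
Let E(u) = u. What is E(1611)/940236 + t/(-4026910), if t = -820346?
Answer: 129634365611/631040958460 ≈ 0.20543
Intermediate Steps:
E(1611)/940236 + t/(-4026910) = 1611/940236 - 820346/(-4026910) = 1611*(1/940236) - 820346*(-1/4026910) = 537/313412 + 410173/2013455 = 129634365611/631040958460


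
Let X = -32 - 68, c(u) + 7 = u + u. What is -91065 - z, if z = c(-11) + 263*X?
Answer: -64736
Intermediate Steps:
c(u) = -7 + 2*u (c(u) = -7 + (u + u) = -7 + 2*u)
X = -100
z = -26329 (z = (-7 + 2*(-11)) + 263*(-100) = (-7 - 22) - 26300 = -29 - 26300 = -26329)
-91065 - z = -91065 - 1*(-26329) = -91065 + 26329 = -64736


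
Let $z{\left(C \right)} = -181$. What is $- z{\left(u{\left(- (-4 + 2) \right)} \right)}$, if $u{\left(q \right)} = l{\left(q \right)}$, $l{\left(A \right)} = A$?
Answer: $181$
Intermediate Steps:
$u{\left(q \right)} = q$
$- z{\left(u{\left(- (-4 + 2) \right)} \right)} = \left(-1\right) \left(-181\right) = 181$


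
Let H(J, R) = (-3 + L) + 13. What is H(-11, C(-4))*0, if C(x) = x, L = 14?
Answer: 0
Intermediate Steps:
H(J, R) = 24 (H(J, R) = (-3 + 14) + 13 = 11 + 13 = 24)
H(-11, C(-4))*0 = 24*0 = 0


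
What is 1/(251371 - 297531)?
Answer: -1/46160 ≈ -2.1664e-5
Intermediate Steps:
1/(251371 - 297531) = 1/(-46160) = -1/46160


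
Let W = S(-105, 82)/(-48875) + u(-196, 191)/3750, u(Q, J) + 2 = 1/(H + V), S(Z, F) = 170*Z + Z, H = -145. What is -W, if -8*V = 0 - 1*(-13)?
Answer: -806798/2199375 ≈ -0.36683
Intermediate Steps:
S(Z, F) = 171*Z
V = -13/8 (V = -(0 - 1*(-13))/8 = -(0 + 13)/8 = -⅛*13 = -13/8 ≈ -1.6250)
u(Q, J) = -2354/1173 (u(Q, J) = -2 + 1/(-145 - 13/8) = -2 + 1/(-1173/8) = -2 - 8/1173 = -2354/1173)
W = 806798/2199375 (W = (171*(-105))/(-48875) - 2354/1173/3750 = -17955*(-1/48875) - 2354/1173*1/3750 = 3591/9775 - 1177/2199375 = 806798/2199375 ≈ 0.36683)
-W = -1*806798/2199375 = -806798/2199375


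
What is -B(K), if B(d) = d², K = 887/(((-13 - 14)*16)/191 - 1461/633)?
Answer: -1277847079578169/33918220561 ≈ -37674.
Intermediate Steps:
K = -35746987/184169 (K = 887/(-27*16*(1/191) - 1461*1/633) = 887/(-432*1/191 - 487/211) = 887/(-432/191 - 487/211) = 887/(-184169/40301) = 887*(-40301/184169) = -35746987/184169 ≈ -194.10)
-B(K) = -(-35746987/184169)² = -1*1277847079578169/33918220561 = -1277847079578169/33918220561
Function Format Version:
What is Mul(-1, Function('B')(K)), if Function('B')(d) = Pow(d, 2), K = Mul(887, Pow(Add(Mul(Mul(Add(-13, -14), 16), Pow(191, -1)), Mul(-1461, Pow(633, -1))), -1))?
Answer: Rational(-1277847079578169, 33918220561) ≈ -37674.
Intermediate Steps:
K = Rational(-35746987, 184169) (K = Mul(887, Pow(Add(Mul(Mul(-27, 16), Rational(1, 191)), Mul(-1461, Rational(1, 633))), -1)) = Mul(887, Pow(Add(Mul(-432, Rational(1, 191)), Rational(-487, 211)), -1)) = Mul(887, Pow(Add(Rational(-432, 191), Rational(-487, 211)), -1)) = Mul(887, Pow(Rational(-184169, 40301), -1)) = Mul(887, Rational(-40301, 184169)) = Rational(-35746987, 184169) ≈ -194.10)
Mul(-1, Function('B')(K)) = Mul(-1, Pow(Rational(-35746987, 184169), 2)) = Mul(-1, Rational(1277847079578169, 33918220561)) = Rational(-1277847079578169, 33918220561)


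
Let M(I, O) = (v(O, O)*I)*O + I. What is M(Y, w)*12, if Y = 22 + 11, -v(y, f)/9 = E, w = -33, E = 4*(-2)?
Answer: -940500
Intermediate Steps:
E = -8
v(y, f) = 72 (v(y, f) = -9*(-8) = 72)
Y = 33
M(I, O) = I + 72*I*O (M(I, O) = (72*I)*O + I = 72*I*O + I = I + 72*I*O)
M(Y, w)*12 = (33*(1 + 72*(-33)))*12 = (33*(1 - 2376))*12 = (33*(-2375))*12 = -78375*12 = -940500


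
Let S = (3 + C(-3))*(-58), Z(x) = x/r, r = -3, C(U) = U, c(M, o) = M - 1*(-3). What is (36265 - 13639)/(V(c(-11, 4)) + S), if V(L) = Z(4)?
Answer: -33939/2 ≈ -16970.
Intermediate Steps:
c(M, o) = 3 + M (c(M, o) = M + 3 = 3 + M)
Z(x) = -x/3 (Z(x) = x/(-3) = x*(-⅓) = -x/3)
V(L) = -4/3 (V(L) = -⅓*4 = -4/3)
S = 0 (S = (3 - 3)*(-58) = 0*(-58) = 0)
(36265 - 13639)/(V(c(-11, 4)) + S) = (36265 - 13639)/(-4/3 + 0) = 22626/(-4/3) = 22626*(-¾) = -33939/2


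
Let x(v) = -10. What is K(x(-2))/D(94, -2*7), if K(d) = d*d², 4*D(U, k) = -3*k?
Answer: -2000/21 ≈ -95.238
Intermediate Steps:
D(U, k) = -3*k/4 (D(U, k) = (-3*k)/4 = -3*k/4)
K(d) = d³
K(x(-2))/D(94, -2*7) = (-10)³/((-(-3)*7/2)) = -1000/((-¾*(-14))) = -1000/21/2 = -1000*2/21 = -2000/21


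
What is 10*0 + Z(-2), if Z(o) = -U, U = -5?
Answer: 5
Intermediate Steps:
Z(o) = 5 (Z(o) = -1*(-5) = 5)
10*0 + Z(-2) = 10*0 + 5 = 0 + 5 = 5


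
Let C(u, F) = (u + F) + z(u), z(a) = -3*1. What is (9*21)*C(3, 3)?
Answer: 567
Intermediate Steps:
z(a) = -3
C(u, F) = -3 + F + u (C(u, F) = (u + F) - 3 = (F + u) - 3 = -3 + F + u)
(9*21)*C(3, 3) = (9*21)*(-3 + 3 + 3) = 189*3 = 567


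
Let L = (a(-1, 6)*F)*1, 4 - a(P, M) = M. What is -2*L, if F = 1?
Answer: 4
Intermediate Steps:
a(P, M) = 4 - M
L = -2 (L = ((4 - 1*6)*1)*1 = ((4 - 6)*1)*1 = -2*1*1 = -2*1 = -2)
-2*L = -2*(-2) = 4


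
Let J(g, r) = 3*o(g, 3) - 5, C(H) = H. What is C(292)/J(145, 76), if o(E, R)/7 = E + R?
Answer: 292/3103 ≈ 0.094103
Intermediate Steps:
o(E, R) = 7*E + 7*R (o(E, R) = 7*(E + R) = 7*E + 7*R)
J(g, r) = 58 + 21*g (J(g, r) = 3*(7*g + 7*3) - 5 = 3*(7*g + 21) - 5 = 3*(21 + 7*g) - 5 = (63 + 21*g) - 5 = 58 + 21*g)
C(292)/J(145, 76) = 292/(58 + 21*145) = 292/(58 + 3045) = 292/3103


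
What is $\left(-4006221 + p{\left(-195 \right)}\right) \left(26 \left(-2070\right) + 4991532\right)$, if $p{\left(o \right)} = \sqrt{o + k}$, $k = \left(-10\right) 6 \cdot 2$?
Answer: $-19781565506352 + 14813136 i \sqrt{35} \approx -1.9782 \cdot 10^{13} + 8.7636 \cdot 10^{7} i$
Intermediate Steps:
$k = -120$ ($k = \left(-60\right) 2 = -120$)
$p{\left(o \right)} = \sqrt{-120 + o}$ ($p{\left(o \right)} = \sqrt{o - 120} = \sqrt{-120 + o}$)
$\left(-4006221 + p{\left(-195 \right)}\right) \left(26 \left(-2070\right) + 4991532\right) = \left(-4006221 + \sqrt{-120 - 195}\right) \left(26 \left(-2070\right) + 4991532\right) = \left(-4006221 + \sqrt{-315}\right) \left(-53820 + 4991532\right) = \left(-4006221 + 3 i \sqrt{35}\right) 4937712 = -19781565506352 + 14813136 i \sqrt{35}$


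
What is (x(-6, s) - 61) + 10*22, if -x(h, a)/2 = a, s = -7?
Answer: 173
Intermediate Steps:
x(h, a) = -2*a
(x(-6, s) - 61) + 10*22 = (-2*(-7) - 61) + 10*22 = (14 - 61) + 220 = -47 + 220 = 173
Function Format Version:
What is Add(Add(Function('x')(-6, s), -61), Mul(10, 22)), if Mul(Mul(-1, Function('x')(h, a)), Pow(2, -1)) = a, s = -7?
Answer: 173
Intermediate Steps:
Function('x')(h, a) = Mul(-2, a)
Add(Add(Function('x')(-6, s), -61), Mul(10, 22)) = Add(Add(Mul(-2, -7), -61), Mul(10, 22)) = Add(Add(14, -61), 220) = Add(-47, 220) = 173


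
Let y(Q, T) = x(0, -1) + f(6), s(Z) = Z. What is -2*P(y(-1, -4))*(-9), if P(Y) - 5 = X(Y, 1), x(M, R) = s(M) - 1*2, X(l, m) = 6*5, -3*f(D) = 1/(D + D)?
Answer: 630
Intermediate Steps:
f(D) = -1/(6*D) (f(D) = -1/(3*(D + D)) = -1/(2*D)/3 = -1/(6*D))
X(l, m) = 30
x(M, R) = -2 + M (x(M, R) = M - 1*2 = M - 2 = -2 + M)
y(Q, T) = -73/36 (y(Q, T) = (-2 + 0) - ⅙/6 = -2 - ⅙*⅙ = -2 - 1/36 = -73/36)
P(Y) = 35 (P(Y) = 5 + 30 = 35)
-2*P(y(-1, -4))*(-9) = -2*35*(-9) = -70*(-9) = 630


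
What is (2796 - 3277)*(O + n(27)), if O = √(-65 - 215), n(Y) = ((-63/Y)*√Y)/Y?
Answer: 3367*√3/27 - 962*I*√70 ≈ 215.99 - 8048.7*I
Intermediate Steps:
n(Y) = -63/Y^(3/2) (n(Y) = (-63/√Y)/Y = -63/Y^(3/2))
O = 2*I*√70 (O = √(-280) = 2*I*√70 ≈ 16.733*I)
(2796 - 3277)*(O + n(27)) = (2796 - 3277)*(2*I*√70 - 7*√3/27) = -481*(2*I*√70 - 7*√3/27) = -481*(-7*√3/27 + 2*I*√70) = 3367*√3/27 - 962*I*√70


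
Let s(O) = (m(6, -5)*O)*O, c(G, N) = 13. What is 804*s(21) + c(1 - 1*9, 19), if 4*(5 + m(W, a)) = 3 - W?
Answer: -2038730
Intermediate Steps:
m(W, a) = -17/4 - W/4 (m(W, a) = -5 + (3 - W)/4 = -5 + (3/4 - W/4) = -17/4 - W/4)
s(O) = -23*O**2/4 (s(O) = ((-17/4 - 1/4*6)*O)*O = ((-17/4 - 3/2)*O)*O = (-23*O/4)*O = -23*O**2/4)
804*s(21) + c(1 - 1*9, 19) = 804*(-23/4*21**2) + 13 = 804*(-23/4*441) + 13 = 804*(-10143/4) + 13 = -2038743 + 13 = -2038730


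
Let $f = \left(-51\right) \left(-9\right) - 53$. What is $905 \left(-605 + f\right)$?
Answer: $-180095$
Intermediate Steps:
$f = 406$ ($f = 459 - 53 = 406$)
$905 \left(-605 + f\right) = 905 \left(-605 + 406\right) = 905 \left(-199\right) = -180095$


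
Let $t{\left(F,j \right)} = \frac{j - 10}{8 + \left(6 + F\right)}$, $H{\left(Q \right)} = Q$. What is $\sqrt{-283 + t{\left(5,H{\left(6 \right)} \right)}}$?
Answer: $\frac{i \sqrt{102239}}{19} \approx 16.829 i$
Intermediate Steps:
$t{\left(F,j \right)} = \frac{-10 + j}{14 + F}$
$\sqrt{-283 + t{\left(5,H{\left(6 \right)} \right)}} = \sqrt{-283 + \frac{-10 + 6}{14 + 5}} = \sqrt{-283 + \frac{1}{19} \left(-4\right)} = \sqrt{-283 - \frac{4}{19}} = \sqrt{- \frac{5381}{19}} = \frac{i \sqrt{102239}}{19}$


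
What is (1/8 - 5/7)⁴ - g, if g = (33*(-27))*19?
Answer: 166489368705/9834496 ≈ 16929.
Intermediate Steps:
g = -16929 (g = -891*19 = -16929)
(1/8 - 5/7)⁴ - g = (1/8 - 5/7)⁴ - 1*(-16929) = (1*(⅛) - 5*⅐)⁴ + 16929 = (⅛ - 5/7)⁴ + 16929 = (-33/56)⁴ + 16929 = 1185921/9834496 + 16929 = 166489368705/9834496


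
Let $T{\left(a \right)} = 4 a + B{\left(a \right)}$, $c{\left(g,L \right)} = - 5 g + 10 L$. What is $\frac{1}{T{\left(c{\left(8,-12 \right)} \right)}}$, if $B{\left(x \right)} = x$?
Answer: $- \frac{1}{800} \approx -0.00125$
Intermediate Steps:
$T{\left(a \right)} = 5 a$ ($T{\left(a \right)} = 4 a + a = 5 a$)
$\frac{1}{T{\left(c{\left(8,-12 \right)} \right)}} = \frac{1}{5 \left(\left(-5\right) 8 + 10 \left(-12\right)\right)} = \frac{1}{5 \left(-40 - 120\right)} = \frac{1}{5 \left(-160\right)} = \frac{1}{-800} = - \frac{1}{800}$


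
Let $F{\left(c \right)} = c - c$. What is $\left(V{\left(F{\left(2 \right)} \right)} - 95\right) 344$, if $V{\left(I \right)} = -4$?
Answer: $-34056$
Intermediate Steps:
$F{\left(c \right)} = 0$
$\left(V{\left(F{\left(2 \right)} \right)} - 95\right) 344 = \left(-4 - 95\right) 344 = \left(-99\right) 344 = -34056$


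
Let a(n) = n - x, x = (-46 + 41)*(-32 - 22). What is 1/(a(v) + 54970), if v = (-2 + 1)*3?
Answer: 1/54697 ≈ 1.8283e-5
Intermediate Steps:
v = -3 (v = -1*3 = -3)
x = 270 (x = -5*(-54) = 270)
a(n) = -270 + n (a(n) = n - 1*270 = n - 270 = -270 + n)
1/(a(v) + 54970) = 1/((-270 - 3) + 54970) = 1/(-273 + 54970) = 1/54697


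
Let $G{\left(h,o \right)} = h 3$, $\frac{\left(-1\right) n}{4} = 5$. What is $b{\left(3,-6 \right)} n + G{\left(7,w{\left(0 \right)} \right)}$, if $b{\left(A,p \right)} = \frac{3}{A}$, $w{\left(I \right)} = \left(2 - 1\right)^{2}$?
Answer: $1$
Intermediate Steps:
$n = -20$ ($n = \left(-4\right) 5 = -20$)
$w{\left(I \right)} = 1$ ($w{\left(I \right)} = 1^{2} = 1$)
$G{\left(h,o \right)} = 3 h$
$b{\left(3,-6 \right)} n + G{\left(7,w{\left(0 \right)} \right)} = \frac{3}{3} \left(-20\right) + 3 \cdot 7 = 3 \cdot \frac{1}{3} \left(-20\right) + 21 = 1 \left(-20\right) + 21 = -20 + 21 = 1$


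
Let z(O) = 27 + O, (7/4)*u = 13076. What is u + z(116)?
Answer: 7615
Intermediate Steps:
u = 7472 (u = (4/7)*13076 = 7472)
u + z(116) = 7472 + (27 + 116) = 7472 + 143 = 7615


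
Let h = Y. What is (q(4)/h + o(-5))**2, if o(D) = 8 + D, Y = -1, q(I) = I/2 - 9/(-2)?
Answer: 49/4 ≈ 12.250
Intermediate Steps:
q(I) = 9/2 + I/2 (q(I) = I*(1/2) - 9*(-1/2) = I/2 + 9/2 = 9/2 + I/2)
h = -1
(q(4)/h + o(-5))**2 = ((9/2 + (1/2)*4)/(-1) + (8 - 5))**2 = ((9/2 + 2)*(-1) + 3)**2 = ((13/2)*(-1) + 3)**2 = (-13/2 + 3)**2 = (-7/2)**2 = 49/4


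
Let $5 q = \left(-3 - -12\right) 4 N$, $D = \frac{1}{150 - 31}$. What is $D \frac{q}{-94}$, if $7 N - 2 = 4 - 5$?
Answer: $- \frac{18}{195755} \approx -9.1952 \cdot 10^{-5}$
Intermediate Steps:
$N = \frac{1}{7}$ ($N = \frac{2}{7} + \frac{4 - 5}{7} = \frac{2}{7} + \frac{1}{7} \left(-1\right) = \frac{2}{7} - \frac{1}{7} = \frac{1}{7} \approx 0.14286$)
$D = \frac{1}{119} \approx 0.0084034$
$q = \frac{36}{35}$ ($q = \frac{\left(-3 - -12\right) 4 \cdot \frac{1}{7}}{5} = \frac{\left(-3 + 12\right) 4 \cdot \frac{1}{7}}{5} = \frac{9 \cdot 4 \cdot \frac{1}{7}}{5} = \frac{36 \cdot \frac{1}{7}}{5} = \frac{1}{5} \cdot \frac{36}{7} = \frac{36}{35} \approx 1.0286$)
$D \frac{q}{-94} = \frac{\frac{36}{35} \frac{1}{-94}}{119} = \frac{\frac{36}{35} \left(- \frac{1}{94}\right)}{119} = \frac{1}{119} \left(- \frac{18}{1645}\right) = - \frac{18}{195755}$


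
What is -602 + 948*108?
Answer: 101782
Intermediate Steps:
-602 + 948*108 = -602 + 102384 = 101782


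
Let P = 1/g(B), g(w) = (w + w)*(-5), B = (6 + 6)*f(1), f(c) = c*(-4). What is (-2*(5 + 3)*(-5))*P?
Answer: ⅙ ≈ 0.16667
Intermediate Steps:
f(c) = -4*c
B = -48 (B = (6 + 6)*(-4*1) = 12*(-4) = -48)
g(w) = -10*w (g(w) = (2*w)*(-5) = -10*w)
P = 1/480 (P = 1/(-10*(-48)) = 1/480 ≈ 0.0020833)
(-2*(5 + 3)*(-5))*P = (-2*(5 + 3)*(-5))*(1/480) = (-2*8*(-5))*(1/480) = -16*(-5)*(1/480) = 80*(1/480) = ⅙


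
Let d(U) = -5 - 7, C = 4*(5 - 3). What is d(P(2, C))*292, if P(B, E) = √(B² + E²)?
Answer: -3504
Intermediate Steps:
C = 8 (C = 4*2 = 8)
d(U) = -12
d(P(2, C))*292 = -12*292 = -3504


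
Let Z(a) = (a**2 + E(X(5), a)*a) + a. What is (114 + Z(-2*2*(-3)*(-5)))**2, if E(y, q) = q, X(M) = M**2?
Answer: 52620516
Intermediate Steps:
Z(a) = a + 2*a**2 (Z(a) = (a**2 + a*a) + a = (a**2 + a**2) + a = 2*a**2 + a = a + 2*a**2)
(114 + Z(-2*2*(-3)*(-5)))**2 = (114 + (-2*2*(-3)*(-5))*(1 + 2*(-2*2*(-3)*(-5))))**2 = (114 + (-(-12)*(-5))*(1 + 2*(-(-12)*(-5))))**2 = (114 + (-2*30)*(1 + 2*(-2*30)))**2 = (114 - 60*(1 + 2*(-60)))**2 = (114 - 60*(1 - 120))**2 = (114 - 60*(-119))**2 = (114 + 7140)**2 = 7254**2 = 52620516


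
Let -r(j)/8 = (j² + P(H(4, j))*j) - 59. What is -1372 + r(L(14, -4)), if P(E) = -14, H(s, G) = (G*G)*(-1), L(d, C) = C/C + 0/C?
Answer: -796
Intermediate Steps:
L(d, C) = 1 (L(d, C) = 1 + 0 = 1)
H(s, G) = -G² (H(s, G) = G²*(-1) = -G²)
r(j) = 472 - 8*j² + 112*j (r(j) = -8*((j² - 14*j) - 59) = -8*(-59 + j² - 14*j) = 472 - 8*j² + 112*j)
-1372 + r(L(14, -4)) = -1372 + (472 - 8*1² + 112*1) = -1372 + (472 - 8*1 + 112) = -1372 + (472 - 8 + 112) = -1372 + 576 = -796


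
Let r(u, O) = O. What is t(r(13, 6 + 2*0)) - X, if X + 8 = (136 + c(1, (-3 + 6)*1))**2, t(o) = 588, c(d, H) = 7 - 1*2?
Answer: -19285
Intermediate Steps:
c(d, H) = 5 (c(d, H) = 7 - 2 = 5)
X = 19873 (X = -8 + (136 + 5)**2 = -8 + 141**2 = -8 + 19881 = 19873)
t(r(13, 6 + 2*0)) - X = 588 - 1*19873 = 588 - 19873 = -19285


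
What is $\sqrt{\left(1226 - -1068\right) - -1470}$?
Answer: $2 \sqrt{941} \approx 61.351$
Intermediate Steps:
$\sqrt{\left(1226 - -1068\right) - -1470} = \sqrt{\left(1226 + 1068\right) + \left(-863 + 2333\right)} = \sqrt{2294 + 1470} = \sqrt{3764} = 2 \sqrt{941}$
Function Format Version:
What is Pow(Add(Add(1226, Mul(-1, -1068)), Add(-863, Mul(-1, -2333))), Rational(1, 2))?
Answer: Mul(2, Pow(941, Rational(1, 2))) ≈ 61.351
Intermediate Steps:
Pow(Add(Add(1226, Mul(-1, -1068)), Add(-863, Mul(-1, -2333))), Rational(1, 2)) = Pow(Add(Add(1226, 1068), Add(-863, 2333)), Rational(1, 2)) = Pow(Add(2294, 1470), Rational(1, 2)) = Pow(3764, Rational(1, 2)) = Mul(2, Pow(941, Rational(1, 2)))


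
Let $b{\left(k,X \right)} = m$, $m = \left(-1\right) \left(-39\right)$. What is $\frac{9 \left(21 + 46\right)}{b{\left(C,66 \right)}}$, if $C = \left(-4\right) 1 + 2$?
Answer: $\frac{201}{13} \approx 15.462$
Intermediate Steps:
$m = 39$
$C = -2$ ($C = -4 + 2 = -2$)
$b{\left(k,X \right)} = 39$
$\frac{9 \left(21 + 46\right)}{b{\left(C,66 \right)}} = \frac{9 \left(21 + 46\right)}{39} = 9 \cdot 67 \cdot \frac{1}{39} = 603 \cdot \frac{1}{39} = \frac{201}{13}$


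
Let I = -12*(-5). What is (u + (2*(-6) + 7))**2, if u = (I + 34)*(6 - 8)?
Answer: 37249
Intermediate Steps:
I = 60
u = -188 (u = (60 + 34)*(6 - 8) = 94*(-2) = -188)
(u + (2*(-6) + 7))**2 = (-188 + (2*(-6) + 7))**2 = (-188 + (-12 + 7))**2 = (-188 - 5)**2 = (-193)**2 = 37249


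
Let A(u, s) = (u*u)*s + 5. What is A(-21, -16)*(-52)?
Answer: 366652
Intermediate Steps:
A(u, s) = 5 + s*u² (A(u, s) = u²*s + 5 = s*u² + 5 = 5 + s*u²)
A(-21, -16)*(-52) = (5 - 16*(-21)²)*(-52) = (5 - 16*441)*(-52) = (5 - 7056)*(-52) = -7051*(-52) = 366652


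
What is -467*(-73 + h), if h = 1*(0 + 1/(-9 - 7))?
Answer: 545923/16 ≈ 34120.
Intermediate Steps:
h = -1/16 (h = 1*(0 + 1/(-16)) = 1*(0 - 1/16) = 1*(-1/16) = -1/16 ≈ -0.062500)
-467*(-73 + h) = -467*(-73 - 1/16) = -467*(-1169/16) = 545923/16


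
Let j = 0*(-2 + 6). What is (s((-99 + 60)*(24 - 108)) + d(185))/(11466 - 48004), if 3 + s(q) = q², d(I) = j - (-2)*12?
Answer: -10732197/36538 ≈ -293.73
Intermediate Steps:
j = 0 (j = 0*4 = 0)
d(I) = 24 (d(I) = 0 - (-2)*12 = 0 - 1*(-24) = 0 + 24 = 24)
s(q) = -3 + q²
(s((-99 + 60)*(24 - 108)) + d(185))/(11466 - 48004) = ((-3 + ((-99 + 60)*(24 - 108))²) + 24)/(11466 - 48004) = ((-3 + (-39*(-84))²) + 24)/(-36538) = ((-3 + 3276²) + 24)*(-1/36538) = ((-3 + 10732176) + 24)*(-1/36538) = (10732173 + 24)*(-1/36538) = 10732197*(-1/36538) = -10732197/36538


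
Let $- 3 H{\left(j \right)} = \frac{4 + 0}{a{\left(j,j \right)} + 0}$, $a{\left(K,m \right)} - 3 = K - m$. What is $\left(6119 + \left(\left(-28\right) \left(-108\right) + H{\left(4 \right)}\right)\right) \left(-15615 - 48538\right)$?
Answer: $- \frac{5278701299}{9} \approx -5.8652 \cdot 10^{8}$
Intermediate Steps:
$a{\left(K,m \right)} = 3 + K - m$ ($a{\left(K,m \right)} = 3 + \left(K - m\right) = 3 + K - m$)
$H{\left(j \right)} = - \frac{4}{9}$ ($H{\left(j \right)} = - \frac{\left(4 + 0\right) \frac{1}{\left(3 + j - j\right) + 0}}{3} = - \frac{4 \frac{1}{3 + 0}}{3} = - \frac{4 \cdot \frac{1}{3}}{3} = \left(- \frac{1}{3}\right) \frac{4}{3} = - \frac{4}{9}$)
$\left(6119 + \left(\left(-28\right) \left(-108\right) + H{\left(4 \right)}\right)\right) \left(-15615 - 48538\right) = \left(6119 - - \frac{27212}{9}\right) \left(-15615 - 48538\right) = \left(6119 + \left(3024 - \frac{4}{9}\right)\right) \left(-64153\right) = \left(6119 + \frac{27212}{9}\right) \left(-64153\right) = \frac{82283}{9} \left(-64153\right) = - \frac{5278701299}{9}$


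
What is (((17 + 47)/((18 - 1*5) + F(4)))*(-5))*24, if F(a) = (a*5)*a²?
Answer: -2560/111 ≈ -23.063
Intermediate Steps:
F(a) = 5*a³ (F(a) = (5*a)*a² = 5*a³)
(((17 + 47)/((18 - 1*5) + F(4)))*(-5))*24 = (((17 + 47)/((18 - 1*5) + 5*4³))*(-5))*24 = ((64/((18 - 5) + 5*64))*(-5))*24 = ((64/(13 + 320))*(-5))*24 = ((64/333)*(-5))*24 = -320/333*24 = -2560/111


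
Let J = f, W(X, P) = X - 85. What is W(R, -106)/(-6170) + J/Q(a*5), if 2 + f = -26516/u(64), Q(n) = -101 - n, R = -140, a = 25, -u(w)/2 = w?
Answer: -3887885/4462144 ≈ -0.87130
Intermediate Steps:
u(w) = -2*w
W(X, P) = -85 + X
f = 6565/32 (f = -2 - 26516/((-2*64)) = -2 - 26516/(-128) = -2 - 26516*(-1/128) = -2 + 6629/32 = 6565/32 ≈ 205.16)
J = 6565/32 ≈ 205.16
W(R, -106)/(-6170) + J/Q(a*5) = (-85 - 140)/(-6170) + 6565/(32*(-101 - 25*5)) = -225*(-1/6170) + 6565/(32*(-101 - 1*125)) = 45/1234 + 6565/(32*(-101 - 125)) = 45/1234 + (6565/32)/(-226) = 45/1234 + (6565/32)*(-1/226) = 45/1234 - 6565/7232 = -3887885/4462144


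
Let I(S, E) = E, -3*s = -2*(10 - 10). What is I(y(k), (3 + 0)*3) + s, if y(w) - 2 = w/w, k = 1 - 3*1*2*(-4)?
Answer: 9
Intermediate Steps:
k = 25 (k = 1 - 6*(-4) = 1 - 3*(-8) = 1 + 24 = 25)
s = 0 (s = -(-2)*(10 - 10)/3 = -(-2)*0/3 = -1/3*0 = 0)
y(w) = 3 (y(w) = 2 + w/w = 2 + 1 = 3)
I(y(k), (3 + 0)*3) + s = (3 + 0)*3 + 0 = 3*3 + 0 = 9 + 0 = 9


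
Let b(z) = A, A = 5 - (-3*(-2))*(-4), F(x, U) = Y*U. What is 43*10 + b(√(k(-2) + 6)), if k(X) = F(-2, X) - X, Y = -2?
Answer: 459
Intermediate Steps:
F(x, U) = -2*U
k(X) = -3*X (k(X) = -2*X - X = -3*X)
A = 29 (A = 5 - 6*(-4) = 5 - 1*(-24) = 5 + 24 = 29)
b(z) = 29
43*10 + b(√(k(-2) + 6)) = 43*10 + 29 = 430 + 29 = 459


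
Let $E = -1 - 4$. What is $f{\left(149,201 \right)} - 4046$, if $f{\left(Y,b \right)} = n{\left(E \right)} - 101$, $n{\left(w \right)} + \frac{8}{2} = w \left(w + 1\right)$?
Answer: $-4131$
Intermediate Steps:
$E = -5$ ($E = -1 - 4 = -5$)
$n{\left(w \right)} = -4 + w \left(1 + w\right)$ ($n{\left(w \right)} = -4 + w \left(w + 1\right) = -4 + w \left(1 + w\right)$)
$f{\left(Y,b \right)} = -85$ ($f{\left(Y,b \right)} = \left(-4 - 5 + \left(-5\right)^{2}\right) - 101 = \left(-4 - 5 + 25\right) - 101 = 16 - 101 = -85$)
$f{\left(149,201 \right)} - 4046 = -85 - 4046 = -4131$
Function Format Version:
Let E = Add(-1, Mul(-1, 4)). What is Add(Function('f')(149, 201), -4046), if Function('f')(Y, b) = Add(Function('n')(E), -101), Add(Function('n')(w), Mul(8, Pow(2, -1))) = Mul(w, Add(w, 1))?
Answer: -4131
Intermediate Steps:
E = -5 (E = Add(-1, -4) = -5)
Function('n')(w) = Add(-4, Mul(w, Add(1, w))) (Function('n')(w) = Add(-4, Mul(w, Add(w, 1))) = Add(-4, Mul(w, Add(1, w))))
Function('f')(Y, b) = -85 (Function('f')(Y, b) = Add(Add(-4, -5, Pow(-5, 2)), -101) = Add(Add(-4, -5, 25), -101) = Add(16, -101) = -85)
Add(Function('f')(149, 201), -4046) = Add(-85, -4046) = -4131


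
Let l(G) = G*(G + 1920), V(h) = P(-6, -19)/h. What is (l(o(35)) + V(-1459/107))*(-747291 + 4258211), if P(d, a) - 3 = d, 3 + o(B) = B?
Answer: 319968736943240/1459 ≈ 2.1931e+11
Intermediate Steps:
o(B) = -3 + B
P(d, a) = 3 + d
V(h) = -3/h (V(h) = (3 - 6)/h = -3/h)
l(G) = G*(1920 + G)
(l(o(35)) + V(-1459/107))*(-747291 + 4258211) = ((-3 + 35)*(1920 + (-3 + 35)) - 3/((-1459/107)))*(-747291 + 4258211) = (32*(1920 + 32) - 3/((-1459*1/107)))*3510920 = (32*1952 - 3/(-1459/107))*3510920 = (62464 - 3*(-107/1459))*3510920 = (62464 + 321/1459)*3510920 = (91135297/1459)*3510920 = 319968736943240/1459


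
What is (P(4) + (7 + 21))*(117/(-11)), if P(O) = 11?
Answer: -4563/11 ≈ -414.82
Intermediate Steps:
(P(4) + (7 + 21))*(117/(-11)) = (11 + (7 + 21))*(117/(-11)) = (11 + 28)*(117*(-1/11)) = 39*(-117/11) = -4563/11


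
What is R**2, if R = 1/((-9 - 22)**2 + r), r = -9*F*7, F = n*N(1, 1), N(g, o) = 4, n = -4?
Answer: 1/3876961 ≈ 2.5793e-7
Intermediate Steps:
F = -16 (F = -4*4 = -16)
r = 1008 (r = -9*(-16)*7 = 144*7 = 1008)
R = 1/1969 (R = 1/((-9 - 22)**2 + 1008) = 1/((-31)**2 + 1008) = 1/(961 + 1008) = 1/1969 ≈ 0.00050787)
R**2 = (1/1969)**2 = 1/3876961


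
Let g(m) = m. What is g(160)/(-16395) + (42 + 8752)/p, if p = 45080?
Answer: 13696483/73908660 ≈ 0.18532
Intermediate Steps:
g(160)/(-16395) + (42 + 8752)/p = 160/(-16395) + (42 + 8752)/45080 = 160*(-1/16395) + 8794*(1/45080) = -32/3279 + 4397/22540 = 13696483/73908660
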